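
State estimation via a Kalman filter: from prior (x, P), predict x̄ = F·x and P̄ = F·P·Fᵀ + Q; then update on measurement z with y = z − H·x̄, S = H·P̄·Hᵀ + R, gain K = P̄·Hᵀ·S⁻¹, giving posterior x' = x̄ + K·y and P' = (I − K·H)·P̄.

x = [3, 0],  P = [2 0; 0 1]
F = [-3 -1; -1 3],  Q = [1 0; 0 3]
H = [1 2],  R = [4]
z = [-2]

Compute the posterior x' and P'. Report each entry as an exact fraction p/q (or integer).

x̄ = F·x = [-9, -3]
P̄ = F·P·Fᵀ + Q = [20 3; 3 14]
y = z − H·x̄ = [13]
S = H·P̄·Hᵀ + R = [92]
K = P̄·Hᵀ·S⁻¹ = [13/46; 31/92]
x' = x̄ + K·y = [-245/46, 127/92]
P' = (I − K·H)·P̄ = [291/23 -265/46; -265/46 327/92]

x' = [-245/46, 127/92]
P' = [291/23 -265/46; -265/46 327/92]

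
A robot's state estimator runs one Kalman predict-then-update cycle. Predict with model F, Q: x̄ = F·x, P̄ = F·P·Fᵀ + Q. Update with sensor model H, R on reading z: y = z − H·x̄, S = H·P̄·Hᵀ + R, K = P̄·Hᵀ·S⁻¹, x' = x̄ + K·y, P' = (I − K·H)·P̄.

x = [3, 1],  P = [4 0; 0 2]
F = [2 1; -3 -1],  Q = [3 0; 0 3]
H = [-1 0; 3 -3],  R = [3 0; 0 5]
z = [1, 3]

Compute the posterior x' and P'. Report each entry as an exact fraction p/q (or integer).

x' = [-141/1621, -5326/4863]
P' = [1770/1621 1535/1621; 1535/1621 6535/4863]

x̄ = F·x = [7, -10]
P̄ = F·P·Fᵀ + Q = [21 -26; -26 41]
y = z − H·x̄ = [8, -48]
S = H·P̄·Hᵀ + R = [24 -141; -141 1031]
K = P̄·Hᵀ·S⁻¹ = [-590/1621 141/1621; -1535/4863 -386/1621]
x' = x̄ + K·y = [-141/1621, -5326/4863]
P' = (I − K·H)·P̄ = [1770/1621 1535/1621; 1535/1621 6535/4863]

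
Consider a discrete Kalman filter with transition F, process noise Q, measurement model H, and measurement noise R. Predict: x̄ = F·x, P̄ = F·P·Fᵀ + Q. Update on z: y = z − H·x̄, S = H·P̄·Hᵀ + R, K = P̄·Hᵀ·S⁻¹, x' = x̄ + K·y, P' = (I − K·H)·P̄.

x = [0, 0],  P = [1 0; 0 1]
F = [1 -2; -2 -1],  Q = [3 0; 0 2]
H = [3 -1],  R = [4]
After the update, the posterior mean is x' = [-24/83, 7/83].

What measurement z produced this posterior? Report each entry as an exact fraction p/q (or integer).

x̄ = F·x = [0, 0]
P̄ = F·P·Fᵀ + Q = [8 0; 0 7]
S = H·P̄·Hᵀ + R = [83]
K = P̄·Hᵀ·S⁻¹ = [24/83; -7/83]
x' − x̄ = [-24/83, 7/83] = K·y
y = (KᵀK)⁻¹·Kᵀ·(x' − x̄) = [-1]
z = y + H·x̄ = [-1] + [0] = [-1]

z = [-1]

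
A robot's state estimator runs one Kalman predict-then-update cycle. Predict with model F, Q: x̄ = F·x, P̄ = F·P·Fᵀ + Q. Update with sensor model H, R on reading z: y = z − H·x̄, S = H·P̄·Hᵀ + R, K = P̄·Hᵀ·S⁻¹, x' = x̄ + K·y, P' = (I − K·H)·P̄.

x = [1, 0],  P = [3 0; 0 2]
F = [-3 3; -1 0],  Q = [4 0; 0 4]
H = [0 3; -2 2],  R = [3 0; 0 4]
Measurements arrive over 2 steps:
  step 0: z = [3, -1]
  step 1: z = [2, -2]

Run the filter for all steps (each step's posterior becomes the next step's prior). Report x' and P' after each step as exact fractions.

step 0: x̄ = F·x = [-3, -1]
step 0: P̄ = F·P·Fᵀ + Q = [49 9; 9 7]
step 0: y = z − H·x̄ = [6, -5]
step 0: S = H·P̄·Hᵀ + R = [66 -12; -12 156]
step 0: K = P̄·Hᵀ·S⁻¹ = [271/846 -413/846; 269/846 -1/846]
step 0: x' = x̄ + K·y = [1153/846, 773/846]
step 0: P' = (I − K·H)·P̄ = [1097/846 271/846; 271/846 269/846]
step 1: x̄ = F·x = [-190/141, -1153/846]
step 1: P̄ = F·P·Fᵀ + Q = [600/47 413/141; 413/141 4481/846]
step 1: y = z − H·x̄ = [1717/282, -833/423]
step 1: S = H·P̄·Hᵀ + R = [4763/94 2003/141; 2003/141 22342/423]
step 1: K = P̄·Hᵀ·S⁻¹ = [13106/43613 -19770/43613; 54427/174452 2003/348904]
step 1: x' = x̄ + K·y = [59961/43613, 91657/174452]
step 1: P' = (I − K·H)·P̄ = [52646/43613 13106/43613; 13106/43613 54427/174452]

step 0: x' = [1153/846, 773/846], P' = [1097/846 271/846; 271/846 269/846]
step 1: x' = [59961/43613, 91657/174452], P' = [52646/43613 13106/43613; 13106/43613 54427/174452]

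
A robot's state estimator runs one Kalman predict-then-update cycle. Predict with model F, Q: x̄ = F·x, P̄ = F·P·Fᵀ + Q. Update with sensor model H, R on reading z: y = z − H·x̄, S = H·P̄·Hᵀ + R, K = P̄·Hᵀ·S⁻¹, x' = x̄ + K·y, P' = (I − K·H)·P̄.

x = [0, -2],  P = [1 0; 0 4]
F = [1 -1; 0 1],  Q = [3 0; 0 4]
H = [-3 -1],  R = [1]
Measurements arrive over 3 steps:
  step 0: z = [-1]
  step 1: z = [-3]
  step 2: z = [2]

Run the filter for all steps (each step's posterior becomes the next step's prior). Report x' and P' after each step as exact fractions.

step 0: x' = [18/19, -34/19], P' = [56/57 -148/57; -148/57 440/57]
step 1: x' = [8177/5864, -843/733], P' = [6183/5864 -2031/733; -2031/733 5956/733]
step 2: x' = [-502571/628863, 299734/628863], P' = [667759/628863 -1755416/628863; -1755416/628863 5145664/628863]

step 0: x̄ = F·x = [2, -2]
step 0: P̄ = F·P·Fᵀ + Q = [8 -4; -4 8]
step 0: y = z − H·x̄ = [3]
step 0: S = H·P̄·Hᵀ + R = [57]
step 0: K = P̄·Hᵀ·S⁻¹ = [-20/57; 4/57]
step 0: x' = x̄ + K·y = [18/19, -34/19]
step 0: P' = (I − K·H)·P̄ = [56/57 -148/57; -148/57 440/57]
step 1: x̄ = F·x = [52/19, -34/19]
step 1: P̄ = F·P·Fᵀ + Q = [321/19 -196/19; -196/19 668/57]
step 1: y = z − H·x̄ = [65/19]
step 1: S = H·P̄·Hᵀ + R = [5864/57]
step 1: K = P̄·Hᵀ·S⁻¹ = [-2301/5864; 137/733]
step 1: x' = x̄ + K·y = [8177/5864, -843/733]
step 1: P' = (I − K·H)·P̄ = [6183/5864 -2031/733; -2031/733 5956/733]
step 2: x̄ = F·x = [14921/5864, -843/733]
step 2: P̄ = F·P·Fᵀ + Q = [103919/5864 -7987/733; -7987/733 8888/733]
step 2: y = z − H·x̄ = [49747/5864]
step 2: S = H·P̄·Hᵀ + R = [628863/5864]
step 2: K = P̄·Hᵀ·S⁻¹ = [-247861/628863; 120584/628863]
step 2: x' = x̄ + K·y = [-502571/628863, 299734/628863]
step 2: P' = (I − K·H)·P̄ = [667759/628863 -1755416/628863; -1755416/628863 5145664/628863]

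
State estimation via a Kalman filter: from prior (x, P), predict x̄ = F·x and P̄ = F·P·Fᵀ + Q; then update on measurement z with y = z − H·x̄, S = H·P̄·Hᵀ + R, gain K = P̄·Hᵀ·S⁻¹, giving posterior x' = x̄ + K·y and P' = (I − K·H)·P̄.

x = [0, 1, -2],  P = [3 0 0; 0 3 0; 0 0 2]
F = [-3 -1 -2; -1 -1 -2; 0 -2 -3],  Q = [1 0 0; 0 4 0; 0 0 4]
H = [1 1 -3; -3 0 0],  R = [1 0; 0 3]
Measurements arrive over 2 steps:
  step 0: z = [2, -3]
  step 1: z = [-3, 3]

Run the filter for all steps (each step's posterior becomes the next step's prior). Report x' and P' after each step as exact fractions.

step 0: x' = [22525/22109, 25783/22109, 1688/22109], P' = [7307/22109 3840/22109 3714/22109; 3840/22109 132554/22109 46194/22109; 3714/22109 46194/22109 19322/22109]
step 1: x' = [-188722832/176131245, 13437641/58710415, 128737106/176131245], P' = [56968507/176131245 13468924/58710415 32882054/176131245; 13468924/58710415 323712319/58710415 113593938/58710415; 32882054/176131245 113593938/58710415 145280338/176131245]

step 0: x̄ = F·x = [3, 3, 4]
step 0: P̄ = F·P·Fᵀ + Q = [39 20 18; 20 18 18; 18 18 34]
step 0: y = z − H·x̄ = [8, 6]
step 0: S = H·P̄·Hᵀ + R = [188 -15; -15 354]
step 0: K = P̄·Hᵀ·S⁻¹ = [5/22109 -7307/22109; -2188/22109 -3840/22109; -8058/22109 -3714/22109]
step 0: x' = x̄ + K·y = [22525/22109, 25783/22109, 1688/22109]
step 0: P' = (I − K·H)·P̄ = [7307/22109 3840/22109 3714/22109; 3840/22109 132554/22109 46194/22109; 3714/22109 46194/22109 19322/22109]
step 1: x̄ = F·x = [-96734/22109, -51684/22109, -56630/22109]
step 1: P̄ = F·P·Fᵀ + Q = [550098/22109 461611/22109 760864/22109; 461611/22109 512897/22109 723220/22109; 760864/22109 723220/22109 1346878/22109]
step 1: y = z − H·x̄ = [-87799/22109, -223875/22109]
step 1: S = H·P̄·Hᵀ + R = [5225724/22109 3812649/22109; 3812649/22109 5017209/22109]
step 1: K = P̄·Hᵀ·S⁻¹ = [-1270883/176131245 -56968507/176131245; -3600571/58710415 -13468924/58710415; -62177146/176131245 -32882054/176131245]
step 1: x' = x̄ + K·y = [-188722832/176131245, 13437641/58710415, 128737106/176131245]
step 1: P' = (I − K·H)·P̄ = [56968507/176131245 13468924/58710415 32882054/176131245; 13468924/58710415 323712319/58710415 113593938/58710415; 32882054/176131245 113593938/58710415 145280338/176131245]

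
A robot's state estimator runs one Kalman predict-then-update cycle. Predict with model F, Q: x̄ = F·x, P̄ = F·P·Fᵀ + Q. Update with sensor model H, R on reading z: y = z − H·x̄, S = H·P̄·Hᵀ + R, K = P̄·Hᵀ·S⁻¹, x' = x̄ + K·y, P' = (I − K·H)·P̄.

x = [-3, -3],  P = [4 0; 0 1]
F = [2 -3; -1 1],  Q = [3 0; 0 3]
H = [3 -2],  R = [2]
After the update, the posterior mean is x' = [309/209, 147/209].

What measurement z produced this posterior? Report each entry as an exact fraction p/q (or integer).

z = [3]

x̄ = F·x = [3, 0]
P̄ = F·P·Fᵀ + Q = [28 -11; -11 8]
S = H·P̄·Hᵀ + R = [418]
K = P̄·Hᵀ·S⁻¹ = [53/209; -49/418]
x' − x̄ = [-318/209, 147/209] = K·y
y = (KᵀK)⁻¹·Kᵀ·(x' − x̄) = [-6]
z = y + H·x̄ = [-6] + [9] = [3]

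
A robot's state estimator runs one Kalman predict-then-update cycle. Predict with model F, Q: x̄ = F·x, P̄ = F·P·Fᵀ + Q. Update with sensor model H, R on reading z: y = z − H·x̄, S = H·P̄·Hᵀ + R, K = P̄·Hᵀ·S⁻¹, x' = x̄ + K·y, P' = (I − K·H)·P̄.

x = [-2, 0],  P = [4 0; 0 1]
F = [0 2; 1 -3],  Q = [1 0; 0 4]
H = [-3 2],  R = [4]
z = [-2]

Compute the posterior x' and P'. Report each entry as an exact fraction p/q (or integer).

x' = [-2/7, -274/189]
P' = [8/7 10/7; 10/7 509/189]

x̄ = F·x = [0, -2]
P̄ = F·P·Fᵀ + Q = [5 -6; -6 17]
y = z − H·x̄ = [2]
S = H·P̄·Hᵀ + R = [189]
K = P̄·Hᵀ·S⁻¹ = [-1/7; 52/189]
x' = x̄ + K·y = [-2/7, -274/189]
P' = (I − K·H)·P̄ = [8/7 10/7; 10/7 509/189]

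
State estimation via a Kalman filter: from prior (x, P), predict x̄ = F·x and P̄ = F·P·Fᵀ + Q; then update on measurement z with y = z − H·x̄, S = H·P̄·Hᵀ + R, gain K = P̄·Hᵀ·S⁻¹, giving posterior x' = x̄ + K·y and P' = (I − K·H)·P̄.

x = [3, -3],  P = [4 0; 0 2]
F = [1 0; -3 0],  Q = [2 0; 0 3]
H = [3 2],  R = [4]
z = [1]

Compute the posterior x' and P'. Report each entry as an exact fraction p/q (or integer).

x' = [15/7, -3]
P' = [192/35 -42/5; -42/5 69/5]

x̄ = F·x = [3, -9]
P̄ = F·P·Fᵀ + Q = [6 -12; -12 39]
y = z − H·x̄ = [10]
S = H·P̄·Hᵀ + R = [70]
K = P̄·Hᵀ·S⁻¹ = [-3/35; 3/5]
x' = x̄ + K·y = [15/7, -3]
P' = (I − K·H)·P̄ = [192/35 -42/5; -42/5 69/5]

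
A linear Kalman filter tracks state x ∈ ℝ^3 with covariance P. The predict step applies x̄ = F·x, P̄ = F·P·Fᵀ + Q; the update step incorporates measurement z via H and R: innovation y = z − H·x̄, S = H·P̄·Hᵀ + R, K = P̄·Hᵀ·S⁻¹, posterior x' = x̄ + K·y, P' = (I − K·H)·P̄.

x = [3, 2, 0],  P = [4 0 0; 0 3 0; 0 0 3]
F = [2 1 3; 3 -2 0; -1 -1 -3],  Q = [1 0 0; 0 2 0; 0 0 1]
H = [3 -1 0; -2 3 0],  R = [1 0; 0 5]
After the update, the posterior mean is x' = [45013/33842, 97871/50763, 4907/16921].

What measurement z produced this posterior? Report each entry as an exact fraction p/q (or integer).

z = [2, 3]

x̄ = F·x = [8, 5, -5]
P̄ = F·P·Fᵀ + Q = [47 18 -38; 18 50 -6; -38 -6 35]
S = H·P̄·Hᵀ + R = [366 -234; -234 427]
K = P̄·Hᵀ·S⁻¹ = [14387/33842 2357/16921; 14192/50763 7110/16921; -5424/16921 -674/16921]
x' − x̄ = [-225723/33842, -155944/50763, 89512/16921] = K·y
y = (KᵀK)⁻¹·Kᵀ·(x' − x̄) = [-17, 4]
z = y + H·x̄ = [-17, 4] + [19, -1] = [2, 3]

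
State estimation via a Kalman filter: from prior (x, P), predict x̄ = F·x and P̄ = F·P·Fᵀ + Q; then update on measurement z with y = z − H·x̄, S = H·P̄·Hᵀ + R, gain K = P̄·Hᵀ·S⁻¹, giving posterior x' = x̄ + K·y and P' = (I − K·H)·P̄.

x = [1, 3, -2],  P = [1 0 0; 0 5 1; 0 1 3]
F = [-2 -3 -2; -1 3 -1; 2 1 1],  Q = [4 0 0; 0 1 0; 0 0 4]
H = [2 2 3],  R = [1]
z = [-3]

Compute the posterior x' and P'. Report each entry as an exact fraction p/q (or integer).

x' = [-163/37, 106/37, 3/37]
P' = [8291/111 -3736/111 -1014/37; -3736/111 2948/111 180/37; -1014/37 180/37 558/37]

x̄ = F·x = [-7, 10, 3]
P̄ = F·P·Fᵀ + Q = [77 -40 -30; -40 44 12; -30 12 18]
y = z − H·x̄ = [-18]
S = H·P̄·Hᵀ + R = [111]
K = P̄·Hᵀ·S⁻¹ = [-16/111; 44/111; 6/37]
x' = x̄ + K·y = [-163/37, 106/37, 3/37]
P' = (I − K·H)·P̄ = [8291/111 -3736/111 -1014/37; -3736/111 2948/111 180/37; -1014/37 180/37 558/37]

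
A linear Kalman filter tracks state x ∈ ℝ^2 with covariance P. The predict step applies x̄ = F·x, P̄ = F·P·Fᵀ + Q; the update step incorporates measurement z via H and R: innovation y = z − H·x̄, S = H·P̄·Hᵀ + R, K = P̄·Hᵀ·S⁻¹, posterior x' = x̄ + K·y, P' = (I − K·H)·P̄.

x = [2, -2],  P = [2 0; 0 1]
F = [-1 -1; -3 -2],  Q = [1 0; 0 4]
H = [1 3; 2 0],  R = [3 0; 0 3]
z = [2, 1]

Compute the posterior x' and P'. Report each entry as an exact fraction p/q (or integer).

x̄ = F·x = [0, -2]
P̄ = F·P·Fᵀ + Q = [4 8; 8 26]
y = z − H·x̄ = [8, 1]
S = H·P̄·Hᵀ + R = [289 56; 56 19]
K = P̄·Hᵀ·S⁻¹ = [28/785 248/785; 246/785 -64/785]
x' = x̄ + K·y = [472/785, 334/785]
P' = (I − K·H)·P̄ = [372/785 -96/785; -96/785 278/785]

x' = [472/785, 334/785]
P' = [372/785 -96/785; -96/785 278/785]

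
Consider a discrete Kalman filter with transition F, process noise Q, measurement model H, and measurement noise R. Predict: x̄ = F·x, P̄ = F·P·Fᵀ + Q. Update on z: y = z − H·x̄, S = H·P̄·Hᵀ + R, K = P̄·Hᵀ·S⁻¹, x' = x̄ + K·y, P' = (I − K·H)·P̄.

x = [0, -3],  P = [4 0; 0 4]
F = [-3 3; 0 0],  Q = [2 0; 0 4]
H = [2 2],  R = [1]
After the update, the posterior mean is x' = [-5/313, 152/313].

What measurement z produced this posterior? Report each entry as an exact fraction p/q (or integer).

z = [1]

x̄ = F·x = [-9, 0]
P̄ = F·P·Fᵀ + Q = [74 0; 0 4]
S = H·P̄·Hᵀ + R = [313]
K = P̄·Hᵀ·S⁻¹ = [148/313; 8/313]
x' − x̄ = [2812/313, 152/313] = K·y
y = (KᵀK)⁻¹·Kᵀ·(x' − x̄) = [19]
z = y + H·x̄ = [19] + [-18] = [1]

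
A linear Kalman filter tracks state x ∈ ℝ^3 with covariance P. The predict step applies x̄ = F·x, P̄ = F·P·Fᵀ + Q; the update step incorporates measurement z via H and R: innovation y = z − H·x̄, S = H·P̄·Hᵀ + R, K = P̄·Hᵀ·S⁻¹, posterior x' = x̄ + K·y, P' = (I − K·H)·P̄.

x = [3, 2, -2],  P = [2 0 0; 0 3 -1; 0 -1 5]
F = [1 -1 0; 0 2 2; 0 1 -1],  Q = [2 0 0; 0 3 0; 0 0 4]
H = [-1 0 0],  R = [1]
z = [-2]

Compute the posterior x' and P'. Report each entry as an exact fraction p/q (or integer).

x' = [15/8, -1/2, 7/2]
P' = [7/8 -1/2 -1/2; -1/2 25 -6; -1/2 -6 12]

x̄ = F·x = [1, 0, 4]
P̄ = F·P·Fᵀ + Q = [7 -4 -4; -4 27 -4; -4 -4 14]
y = z − H·x̄ = [-1]
S = H·P̄·Hᵀ + R = [8]
K = P̄·Hᵀ·S⁻¹ = [-7/8; 1/2; 1/2]
x' = x̄ + K·y = [15/8, -1/2, 7/2]
P' = (I − K·H)·P̄ = [7/8 -1/2 -1/2; -1/2 25 -6; -1/2 -6 12]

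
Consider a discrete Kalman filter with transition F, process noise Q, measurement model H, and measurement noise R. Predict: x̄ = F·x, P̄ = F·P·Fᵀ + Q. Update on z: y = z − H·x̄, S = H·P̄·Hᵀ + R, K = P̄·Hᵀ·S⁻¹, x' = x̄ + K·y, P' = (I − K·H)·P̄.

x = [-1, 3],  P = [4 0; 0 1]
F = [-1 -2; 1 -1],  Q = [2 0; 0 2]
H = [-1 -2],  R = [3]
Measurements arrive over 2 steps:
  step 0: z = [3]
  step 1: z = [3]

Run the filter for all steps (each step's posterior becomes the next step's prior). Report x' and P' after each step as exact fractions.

step 0: x̄ = F·x = [-5, -4]
step 0: P̄ = F·P·Fᵀ + Q = [10 -2; -2 7]
step 0: y = z − H·x̄ = [-10]
step 0: S = H·P̄·Hᵀ + R = [33]
step 0: K = P̄·Hᵀ·S⁻¹ = [-2/11; -4/11]
step 0: x' = x̄ + K·y = [-35/11, -4/11]
step 0: P' = (I − K·H)·P̄ = [98/11 -46/11; -46/11 29/11]
step 1: x̄ = F·x = [43/11, -31/11]
step 1: P̄ = F·P·Fᵀ + Q = [52/11 6/11; 6/11 241/11]
step 1: y = z − H·x̄ = [14/11]
step 1: S = H·P̄·Hᵀ + R = [1073/11]
step 1: K = P̄·Hᵀ·S⁻¹ = [-64/1073; -488/1073]
step 1: x' = x̄ + K·y = [4113/1073, -3645/1073]
step 1: P' = (I − K·H)·P̄ = [4700/1073 -2254/1073; -2254/1073 1859/1073]

step 0: x' = [-35/11, -4/11], P' = [98/11 -46/11; -46/11 29/11]
step 1: x' = [4113/1073, -3645/1073], P' = [4700/1073 -2254/1073; -2254/1073 1859/1073]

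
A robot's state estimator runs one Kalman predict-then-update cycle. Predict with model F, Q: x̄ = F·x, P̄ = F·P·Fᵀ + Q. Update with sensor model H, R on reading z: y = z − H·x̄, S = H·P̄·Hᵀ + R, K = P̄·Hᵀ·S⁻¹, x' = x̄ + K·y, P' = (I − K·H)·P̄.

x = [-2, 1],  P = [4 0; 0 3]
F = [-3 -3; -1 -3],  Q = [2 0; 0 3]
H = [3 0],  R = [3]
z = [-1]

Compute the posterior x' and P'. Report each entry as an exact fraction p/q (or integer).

x' = [-31/98, -293/98]
P' = [65/196 39/196; 39/196 2101/196]

x̄ = F·x = [3, -1]
P̄ = F·P·Fᵀ + Q = [65 39; 39 34]
y = z − H·x̄ = [-10]
S = H·P̄·Hᵀ + R = [588]
K = P̄·Hᵀ·S⁻¹ = [65/196; 39/196]
x' = x̄ + K·y = [-31/98, -293/98]
P' = (I − K·H)·P̄ = [65/196 39/196; 39/196 2101/196]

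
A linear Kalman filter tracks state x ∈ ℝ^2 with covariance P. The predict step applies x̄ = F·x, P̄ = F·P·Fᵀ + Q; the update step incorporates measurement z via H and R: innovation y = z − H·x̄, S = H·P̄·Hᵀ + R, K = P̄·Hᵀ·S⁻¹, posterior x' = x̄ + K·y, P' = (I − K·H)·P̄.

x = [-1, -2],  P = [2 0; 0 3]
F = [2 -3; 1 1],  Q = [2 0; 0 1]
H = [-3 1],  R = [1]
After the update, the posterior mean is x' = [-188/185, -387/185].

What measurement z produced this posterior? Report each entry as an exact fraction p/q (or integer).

z = [1]

x̄ = F·x = [4, -3]
P̄ = F·P·Fᵀ + Q = [37 -5; -5 6]
S = H·P̄·Hᵀ + R = [370]
K = P̄·Hᵀ·S⁻¹ = [-58/185; 21/370]
x' − x̄ = [-928/185, 168/185] = K·y
y = (KᵀK)⁻¹·Kᵀ·(x' − x̄) = [16]
z = y + H·x̄ = [16] + [-15] = [1]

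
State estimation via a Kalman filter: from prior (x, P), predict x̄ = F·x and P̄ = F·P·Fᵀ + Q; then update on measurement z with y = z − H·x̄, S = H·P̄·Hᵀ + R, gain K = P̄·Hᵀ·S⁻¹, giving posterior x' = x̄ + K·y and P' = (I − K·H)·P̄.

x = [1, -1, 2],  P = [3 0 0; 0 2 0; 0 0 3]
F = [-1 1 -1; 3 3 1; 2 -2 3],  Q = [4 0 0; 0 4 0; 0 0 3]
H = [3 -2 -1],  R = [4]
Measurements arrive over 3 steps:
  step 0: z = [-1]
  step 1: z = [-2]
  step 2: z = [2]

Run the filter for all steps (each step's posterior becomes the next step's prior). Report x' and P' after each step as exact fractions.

step 0: x̄ = F·x = [-4, 2, 10]
step 0: P̄ = F·P·Fᵀ + Q = [12 -6 -19; -6 52 15; -19 15 50]
step 0: y = z − H·x̄ = [25]
step 0: S = H·P̄·Hᵀ + R = [616]
step 0: K = P̄·Hᵀ·S⁻¹ = [67/616; -137/616; -137/616]
step 0: x' = x̄ + K·y = [-789/616, -2193/616, 2735/616]
step 0: P' = (I − K·H)·P̄ = [2903/616 5483/616 -2525/616; 5483/616 13263/616 -9529/616; -2525/616 -9529/616 12031/616]
step 1: x̄ = F·x = [-4139/616, -6211/616, 11013/616]
step 1: P̄ = F·P·Fᵀ + Q = [33703/616 48207/616 -81513/616; 48207/616 186359/616 -120545/616; -81513/616 -120545/616 214975/616]
step 1: y = z − H·x̄ = [1222/77]
step 1: S = H·P̄·Hᵀ + R = [86827/77]
step 1: K = P̄·Hᵀ·S⁻¹ = [10776/86827; -13444/86827; -27303/86827]
step 1: x' = x̄ + K·y = [-253777/53432, -670041/53432, 688623/53432]
step 1: P' = (I − K·H)·P̄ = [25939649/694616 69411033/694616 -61347951/694616; 69411033/694616 191364465/694616 -174065623/694616; -61347951/694616 -174065623/694616 164961089/694616]
step 2: x̄ = F·x = [-1104887/53432, -2082831/53432, 2898397/53432]
step 2: P̄ = F·P·Fᵀ + Q = [471656945/694616 924836409/694616 -1215435723/694616; 924836409/694616 1960393729/694616 -2390952451/694616; -1215435723/694616 -2390952451/694616 3153273905/694616]
step 2: y = z − H·x̄ = [538565/13358]
step 2: S = H·P̄·Hᵀ + R = [234163427/86827]
step 2: K = P̄·Hᵀ·S⁻¹ = [195183435/468326854; 311168555/468326854; -504419043/468326854]
step 2: x' = x̄ + K·y = [-7259498881/1873307416, -22840823353/1873307416, 20268556751/1873307416]
step 2: P' = (I − K·H)·P̄ = [394481670595/1873307416 1095200434059/1873307416 -1010078791293/1873307416; 1095200434059/1873307416 3056661805779/1873307416 -2832701006261/1873307416; -1010078791293/1873307416 -2832701006261/1873307416 2643236343331/1873307416]

step 0: x' = [-789/616, -2193/616, 2735/616], P' = [2903/616 5483/616 -2525/616; 5483/616 13263/616 -9529/616; -2525/616 -9529/616 12031/616]
step 1: x' = [-253777/53432, -670041/53432, 688623/53432], P' = [25939649/694616 69411033/694616 -61347951/694616; 69411033/694616 191364465/694616 -174065623/694616; -61347951/694616 -174065623/694616 164961089/694616]
step 2: x' = [-7259498881/1873307416, -22840823353/1873307416, 20268556751/1873307416], P' = [394481670595/1873307416 1095200434059/1873307416 -1010078791293/1873307416; 1095200434059/1873307416 3056661805779/1873307416 -2832701006261/1873307416; -1010078791293/1873307416 -2832701006261/1873307416 2643236343331/1873307416]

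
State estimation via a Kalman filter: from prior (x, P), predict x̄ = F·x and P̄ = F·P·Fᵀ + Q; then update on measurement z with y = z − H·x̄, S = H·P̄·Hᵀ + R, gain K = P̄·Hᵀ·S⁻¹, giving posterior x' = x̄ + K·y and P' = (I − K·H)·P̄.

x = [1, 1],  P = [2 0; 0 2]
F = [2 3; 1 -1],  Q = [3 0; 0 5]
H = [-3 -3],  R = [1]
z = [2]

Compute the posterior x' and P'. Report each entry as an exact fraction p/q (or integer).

x' = [158/307, -357/307]
P' = [2342/307 -2315/307; -2315/307 2322/307]

x̄ = F·x = [5, 0]
P̄ = F·P·Fᵀ + Q = [29 -2; -2 9]
y = z − H·x̄ = [17]
S = H·P̄·Hᵀ + R = [307]
K = P̄·Hᵀ·S⁻¹ = [-81/307; -21/307]
x' = x̄ + K·y = [158/307, -357/307]
P' = (I − K·H)·P̄ = [2342/307 -2315/307; -2315/307 2322/307]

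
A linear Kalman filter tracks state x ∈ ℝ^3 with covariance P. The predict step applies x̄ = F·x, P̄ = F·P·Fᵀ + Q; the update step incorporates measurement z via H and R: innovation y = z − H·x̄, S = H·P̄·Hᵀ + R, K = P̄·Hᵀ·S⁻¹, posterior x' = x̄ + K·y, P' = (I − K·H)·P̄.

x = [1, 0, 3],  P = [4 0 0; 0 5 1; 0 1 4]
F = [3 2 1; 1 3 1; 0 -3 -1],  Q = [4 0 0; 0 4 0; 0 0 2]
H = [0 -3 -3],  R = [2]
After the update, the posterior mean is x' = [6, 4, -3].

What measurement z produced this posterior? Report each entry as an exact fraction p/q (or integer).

x̄ = F·x = [6, 4, -3]
P̄ = F·P·Fᵀ + Q = [68 51 -39; 51 63 -55; -39 -55 57]
S = H·P̄·Hᵀ + R = [92]
K = P̄·Hᵀ·S⁻¹ = [-9/23; -6/23; -3/46]
x' − x̄ = [0, 0, 0] = K·y
y = (KᵀK)⁻¹·Kᵀ·(x' − x̄) = [0]
z = y + H·x̄ = [0] + [-3] = [-3]

z = [-3]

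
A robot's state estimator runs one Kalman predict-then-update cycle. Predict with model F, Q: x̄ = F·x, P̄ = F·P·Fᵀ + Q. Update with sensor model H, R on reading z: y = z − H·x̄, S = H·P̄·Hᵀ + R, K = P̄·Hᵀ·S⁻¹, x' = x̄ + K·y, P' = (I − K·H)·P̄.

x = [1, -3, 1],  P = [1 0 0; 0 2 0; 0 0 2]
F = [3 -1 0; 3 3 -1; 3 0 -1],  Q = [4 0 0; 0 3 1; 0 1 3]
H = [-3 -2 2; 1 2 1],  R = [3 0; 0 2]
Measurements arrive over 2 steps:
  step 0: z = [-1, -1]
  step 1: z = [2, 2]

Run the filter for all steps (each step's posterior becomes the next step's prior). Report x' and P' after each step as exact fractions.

step 0: x' = [7053/1162, -9561/1826, 42257/12782], P' = [9087/1162 -1065/166 5739/1162; -1065/166 10163/1826 -7291/1826; 5739/1162 -7291/1826 46337/12782]
step 1: x' = [196587332/111477061, -240925831/222954122, 270365819/111477061], P' = [842277448/111477061 -666385150/111477061 539865536/111477061; -666385150/111477061 1119124321/222954122 -420816337/111477061; 539865536/111477061 -420816337/111477061 401479856/111477061]

step 0: x̄ = F·x = [6, -7, 2]
step 0: P̄ = F·P·Fᵀ + Q = [15 3 9; 3 32 12; 9 12 14]
step 0: y = z − H·x̄ = [-1, 5]
step 0: S = H·P̄·Hᵀ + R = [154 -154; -154 237]
step 0: K = P̄·Hᵀ·S⁻¹ = [-291/1162 -3/83; 79/1826 30/83; 1787/12782 24/83]
step 0: x' = x̄ + K·y = [7053/1162, -9561/1826, 42257/12782]
step 0: P' = (I − K·H)·P̄ = [9087/1162 -1065/166 5739/1162; -1065/166 10163/1826 -7291/1826; 5739/1162 -7291/1826 46337/12782]
step 1: x̄ = F·x = [149838/6391, -10289/12782, 95246/6391]
step 1: P̄ = F·P·Fᵀ + Q = [756956/6391 -23132/6391 452602/6391; -23132/6391 75923/12782 -2488/6391; 452602/6391 -2488/6391 302761/6391]
step 1: y = z − H·x̄ = [261515/6391, -20183/581]
step 1: S = H·P̄·Hᵀ + R = [2505763/6391 -189974/581; -189974/581 184279/581]
step 1: K = P̄·Hᵀ·S⁻¹ = [-38110324/111477061 24686342/111477061; 12799485/111477061 15961417/111477061; 8331926/111477061 49856359/111477061]
step 1: x' = x̄ + K·y = [196587332/111477061, -240925831/222954122, 270365819/111477061]
step 1: P' = (I − K·H)·P̄ = [842277448/111477061 -666385150/111477061 539865536/111477061; -666385150/111477061 1119124321/222954122 -420816337/111477061; 539865536/111477061 -420816337/111477061 401479856/111477061]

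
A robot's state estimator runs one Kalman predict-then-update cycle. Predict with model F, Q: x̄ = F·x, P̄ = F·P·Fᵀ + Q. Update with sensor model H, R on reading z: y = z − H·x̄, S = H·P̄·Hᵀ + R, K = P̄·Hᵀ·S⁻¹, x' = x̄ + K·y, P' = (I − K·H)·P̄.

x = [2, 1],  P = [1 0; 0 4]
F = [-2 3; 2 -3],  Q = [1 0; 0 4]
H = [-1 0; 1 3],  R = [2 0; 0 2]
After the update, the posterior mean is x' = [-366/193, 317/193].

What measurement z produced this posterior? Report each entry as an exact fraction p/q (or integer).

x̄ = F·x = [-1, 1]
P̄ = F·P·Fᵀ + Q = [41 -40; -40 44]
S = H·P̄·Hᵀ + R = [43 79; 79 199]
K = P̄·Hᵀ·S⁻¹ = [-959/1158 -79/1158; 173/579 199/579]
x' − x̄ = [-173/193, 124/193] = K·y
y = (KᵀK)⁻¹·Kᵀ·(x' − x̄) = [1, 1]
z = y + H·x̄ = [1, 1] + [1, 2] = [2, 3]

z = [2, 3]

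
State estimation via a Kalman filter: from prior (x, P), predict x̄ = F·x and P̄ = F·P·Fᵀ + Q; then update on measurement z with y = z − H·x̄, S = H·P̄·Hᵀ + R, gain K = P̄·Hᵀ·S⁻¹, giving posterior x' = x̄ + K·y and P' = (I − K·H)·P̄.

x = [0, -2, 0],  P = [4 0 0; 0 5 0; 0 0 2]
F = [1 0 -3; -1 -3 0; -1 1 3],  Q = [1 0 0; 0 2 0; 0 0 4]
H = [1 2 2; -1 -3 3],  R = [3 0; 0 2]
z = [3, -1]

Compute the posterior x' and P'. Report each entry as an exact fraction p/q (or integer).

x' = [-172787/152153, 213976/152153, 103662/152153]
P' = [992422/152153 -439574/152153 -119886/152153; -439574/152153 230451/152153 71617/152153; -119886/152153 71617/152153 49379/152153]

x̄ = F·x = [0, 6, -2]
P̄ = F·P·Fᵀ + Q = [23 -4 -22; -4 51 -11; -22 -11 31]
y = z − H·x̄ = [-5, 23]
S = H·P̄·Hᵀ + R = [162 -145; -145 1069]
K = P̄·Hᵀ·S⁻¹ = [-42166/152153 -16679/152153; 54854/152153 -18464/152153; 40702/152153 26586/152153]
x' = x̄ + K·y = [-172787/152153, 213976/152153, 103662/152153]
P' = (I − K·H)·P̄ = [992422/152153 -439574/152153 -119886/152153; -439574/152153 230451/152153 71617/152153; -119886/152153 71617/152153 49379/152153]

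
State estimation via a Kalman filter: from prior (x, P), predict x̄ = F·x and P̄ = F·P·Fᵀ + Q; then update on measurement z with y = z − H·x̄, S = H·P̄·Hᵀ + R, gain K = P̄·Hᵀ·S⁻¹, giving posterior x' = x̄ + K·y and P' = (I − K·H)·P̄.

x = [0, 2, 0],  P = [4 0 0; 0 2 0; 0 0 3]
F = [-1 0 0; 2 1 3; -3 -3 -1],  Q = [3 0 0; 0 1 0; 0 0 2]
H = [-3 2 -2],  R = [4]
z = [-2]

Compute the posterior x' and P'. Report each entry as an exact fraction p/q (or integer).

x̄ = F·x = [0, 2, -6]
P̄ = F·P·Fᵀ + Q = [7 -8 12; -8 46 -39; 12 -39 59]
y = z − H·x̄ = [-18]
S = H·P̄·Hᵀ + R = [1039]
K = P̄·Hᵀ·S⁻¹ = [-61/1039; 194/1039; -232/1039]
x' = x̄ + K·y = [1098/1039, -1414/1039, -2058/1039]
P' = (I − K·H)·P̄ = [3552/1039 3522/1039 -1684/1039; 3522/1039 10158/1039 4487/1039; -1684/1039 4487/1039 7477/1039]

x' = [1098/1039, -1414/1039, -2058/1039]
P' = [3552/1039 3522/1039 -1684/1039; 3522/1039 10158/1039 4487/1039; -1684/1039 4487/1039 7477/1039]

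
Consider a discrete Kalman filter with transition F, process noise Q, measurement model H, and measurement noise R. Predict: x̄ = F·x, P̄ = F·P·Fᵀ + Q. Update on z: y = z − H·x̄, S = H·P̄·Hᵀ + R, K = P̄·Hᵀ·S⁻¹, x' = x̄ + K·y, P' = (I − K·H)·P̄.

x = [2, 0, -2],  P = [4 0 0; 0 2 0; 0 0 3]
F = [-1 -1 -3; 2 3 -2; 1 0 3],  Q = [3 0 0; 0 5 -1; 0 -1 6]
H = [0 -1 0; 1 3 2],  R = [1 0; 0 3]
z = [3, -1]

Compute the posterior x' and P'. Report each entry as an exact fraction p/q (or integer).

x' = [278/1101, -910/367, 3209/1101]
P' = [86972/3303 394/367 -50707/3303; 394/367 321/367 -656/367; -50707/3303 -656/367 37217/3303]

x̄ = F·x = [4, 8, -4]
P̄ = F·P·Fᵀ + Q = [36 4 -31; 4 51 -11; -31 -11 37]
y = z − H·x̄ = [11, -21]
S = H·P̄·Hᵀ + R = [52 -135; -135 414]
K = P̄·Hᵀ·S⁻¹ = [-394/367 -1268/3303; -321/367 15/367; 656/367 2005/3303]
x' = x̄ + K·y = [278/1101, -910/367, 3209/1101]
P' = (I − K·H)·P̄ = [86972/3303 394/367 -50707/3303; 394/367 321/367 -656/367; -50707/3303 -656/367 37217/3303]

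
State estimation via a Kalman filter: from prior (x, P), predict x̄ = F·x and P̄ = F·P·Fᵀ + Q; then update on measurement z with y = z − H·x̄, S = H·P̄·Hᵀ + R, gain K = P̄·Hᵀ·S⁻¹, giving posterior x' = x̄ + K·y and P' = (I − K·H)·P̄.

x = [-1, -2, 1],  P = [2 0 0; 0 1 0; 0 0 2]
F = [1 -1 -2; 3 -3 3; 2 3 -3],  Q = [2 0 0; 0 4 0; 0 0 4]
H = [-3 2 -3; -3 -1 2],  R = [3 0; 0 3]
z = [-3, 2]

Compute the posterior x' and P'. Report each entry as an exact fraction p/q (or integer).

x' = [-12515/53901, -25528/5989, -29297/17967]
P' = [44663/161703 26791/17967 45509/53901; 26791/17967 124569/5989 73633/5989; 45509/53901 73633/5989 134825/17967]

x̄ = F·x = [-1, 6, -11]
P̄ = F·P·Fᵀ + Q = [13 -3 13; -3 49 -15; 13 -15 39]
y = z − H·x̄ = [-51, 27]
S = H·P̄·Hᵀ + R = [1117 -272; -272 211]
K = P̄·Hᵀ·S⁻¹ = [-20444/161703 -34018/161703; 1448/17967 -4094/17967; -8186/53901 3242/53901]
x' = x̄ + K·y = [-12515/53901, -25528/5989, -29297/17967]
P' = (I − K·H)·P̄ = [44663/161703 26791/17967 45509/53901; 26791/17967 124569/5989 73633/5989; 45509/53901 73633/5989 134825/17967]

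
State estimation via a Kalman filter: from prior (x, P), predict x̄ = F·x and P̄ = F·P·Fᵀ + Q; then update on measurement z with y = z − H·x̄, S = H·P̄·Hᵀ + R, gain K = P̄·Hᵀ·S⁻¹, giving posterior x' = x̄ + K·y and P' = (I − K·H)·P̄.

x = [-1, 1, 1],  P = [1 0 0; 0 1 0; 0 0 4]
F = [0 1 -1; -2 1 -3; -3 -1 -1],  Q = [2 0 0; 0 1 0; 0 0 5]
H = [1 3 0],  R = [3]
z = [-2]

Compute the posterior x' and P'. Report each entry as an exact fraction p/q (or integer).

x' = [-46/233, -139/233, 179/233]
P' = [573/233 -168/233 -543/233; -168/233 251/466 208/233; -543/233 208/233 2969/233]

x̄ = F·x = [0, 0, 1]
P̄ = F·P·Fᵀ + Q = [7 13 3; 13 42 17; 3 17 19]
y = z − H·x̄ = [-2]
S = H·P̄·Hᵀ + R = [466]
K = P̄·Hᵀ·S⁻¹ = [23/233; 139/466; 27/233]
x' = x̄ + K·y = [-46/233, -139/233, 179/233]
P' = (I − K·H)·P̄ = [573/233 -168/233 -543/233; -168/233 251/466 208/233; -543/233 208/233 2969/233]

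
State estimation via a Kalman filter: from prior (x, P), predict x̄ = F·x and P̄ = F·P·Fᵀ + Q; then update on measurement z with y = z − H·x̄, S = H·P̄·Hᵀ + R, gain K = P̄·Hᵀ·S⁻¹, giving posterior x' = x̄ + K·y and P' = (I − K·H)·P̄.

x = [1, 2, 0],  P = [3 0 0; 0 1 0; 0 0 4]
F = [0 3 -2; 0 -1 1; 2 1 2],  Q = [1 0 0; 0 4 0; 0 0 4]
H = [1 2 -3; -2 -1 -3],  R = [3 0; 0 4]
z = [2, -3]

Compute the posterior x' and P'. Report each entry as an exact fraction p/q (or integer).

x̄ = F·x = [6, -2, 4]
P̄ = F·P·Fᵀ + Q = [26 -11 -13; -11 9 7; -13 7 33]
y = z − H·x̄ = [12, 19]
S = H·P̄·Hᵀ + R = [312 222; 222 256]
K = P̄·Hᵀ·S⁻¹ = [2863/7647 -1695/5098; -452/7647 51/2549; -1832/7647 -267/2549]
x' = x̄ + K·y = [21287/5098, -5937/2549, -2205/2549]
P' = (I − K·H)·P̄ = [70628/7647 -64375/7647 -22237/7647; -64375/7647 63719/7647 21473/7647; -22237/7647 21473/7647 8735/7647]

x' = [21287/5098, -5937/2549, -2205/2549]
P' = [70628/7647 -64375/7647 -22237/7647; -64375/7647 63719/7647 21473/7647; -22237/7647 21473/7647 8735/7647]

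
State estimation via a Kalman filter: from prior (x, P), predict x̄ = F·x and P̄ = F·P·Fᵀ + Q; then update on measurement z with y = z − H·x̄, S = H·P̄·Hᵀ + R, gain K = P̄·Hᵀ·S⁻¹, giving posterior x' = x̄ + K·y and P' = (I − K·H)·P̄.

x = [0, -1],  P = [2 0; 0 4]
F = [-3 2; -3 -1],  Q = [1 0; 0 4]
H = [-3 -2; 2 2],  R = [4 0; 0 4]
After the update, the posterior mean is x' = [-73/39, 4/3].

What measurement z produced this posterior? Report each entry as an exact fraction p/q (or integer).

x̄ = F·x = [-2, 1]
P̄ = F·P·Fᵀ + Q = [35 10; 10 26]
S = H·P̄·Hᵀ + R = [543 -414; -414 328]
K = P̄·Hᵀ·S⁻¹ = [-935/1677 -240/559; 56/129 33/43]
x' − x̄ = [5/39, 1/3] = K·y
y = (KᵀK)⁻¹·Kᵀ·(x' − x̄) = [-1, 1]
z = y + H·x̄ = [-1, 1] + [4, -2] = [3, -1]

z = [3, -1]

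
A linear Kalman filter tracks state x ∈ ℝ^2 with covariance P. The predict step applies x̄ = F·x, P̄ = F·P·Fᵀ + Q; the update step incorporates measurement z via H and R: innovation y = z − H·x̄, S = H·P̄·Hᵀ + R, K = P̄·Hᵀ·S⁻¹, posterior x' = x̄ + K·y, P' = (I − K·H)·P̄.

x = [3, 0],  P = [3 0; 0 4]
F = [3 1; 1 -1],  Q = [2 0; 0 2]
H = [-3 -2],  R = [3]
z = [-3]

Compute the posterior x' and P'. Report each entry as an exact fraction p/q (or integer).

x' = [49/66, 1/2]
P' = [1187/396 -49/12; -49/12 25/4]

x̄ = F·x = [9, 3]
P̄ = F·P·Fᵀ + Q = [33 5; 5 9]
y = z − H·x̄ = [30]
S = H·P̄·Hᵀ + R = [396]
K = P̄·Hᵀ·S⁻¹ = [-109/396; -1/12]
x' = x̄ + K·y = [49/66, 1/2]
P' = (I − K·H)·P̄ = [1187/396 -49/12; -49/12 25/4]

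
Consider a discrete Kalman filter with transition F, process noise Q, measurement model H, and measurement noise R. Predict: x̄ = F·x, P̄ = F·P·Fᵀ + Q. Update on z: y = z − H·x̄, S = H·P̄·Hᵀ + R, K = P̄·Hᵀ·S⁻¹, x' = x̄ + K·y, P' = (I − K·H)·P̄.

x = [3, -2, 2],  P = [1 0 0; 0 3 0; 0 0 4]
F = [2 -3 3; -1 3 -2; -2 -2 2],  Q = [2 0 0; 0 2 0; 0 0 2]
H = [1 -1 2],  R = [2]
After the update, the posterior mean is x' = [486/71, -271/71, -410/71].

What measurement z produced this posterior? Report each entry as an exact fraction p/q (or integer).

z = [-1]

x̄ = F·x = [18, -13, 2]
P̄ = F·P·Fᵀ + Q = [69 -53 38; -53 46 -32; 38 -32 34]
S = H·P̄·Hᵀ + R = [639]
K = P̄·Hᵀ·S⁻¹ = [22/71; -163/639; 46/213]
x' − x̄ = [-792/71, 652/71, -552/71] = K·y
y = (KᵀK)⁻¹·Kᵀ·(x' − x̄) = [-36]
z = y + H·x̄ = [-36] + [35] = [-1]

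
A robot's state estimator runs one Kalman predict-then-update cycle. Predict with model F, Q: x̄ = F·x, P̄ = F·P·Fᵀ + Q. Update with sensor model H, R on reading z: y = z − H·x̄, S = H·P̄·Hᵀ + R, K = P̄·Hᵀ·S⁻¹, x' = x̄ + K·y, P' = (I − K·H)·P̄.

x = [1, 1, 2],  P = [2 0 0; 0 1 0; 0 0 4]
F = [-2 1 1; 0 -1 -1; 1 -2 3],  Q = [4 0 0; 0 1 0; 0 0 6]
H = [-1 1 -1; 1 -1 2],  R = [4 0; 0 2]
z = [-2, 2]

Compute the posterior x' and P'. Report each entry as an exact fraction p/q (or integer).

x' = [-76/453, -811/453, 113/453]
P' = [1101/151 137/453 -582/151; 137/453 333/151 446/453; -582/151 446/453 464/151]

x̄ = F·x = [1, -3, 5]
P̄ = F·P·Fᵀ + Q = [17 -5 6; -5 6 -10; 6 -10 48]
y = z − H·x̄ = [7, -12]
S = H·P̄·Hᵀ + R = [117 -177; -177 291]
K = P̄·Hᵀ·S⁻¹ = [-355/453 -163/453; 104/453 5/151; 200/453 296/453]
x' = x̄ + K·y = [-76/453, -811/453, 113/453]
P' = (I − K·H)·P̄ = [1101/151 137/453 -582/151; 137/453 333/151 446/453; -582/151 446/453 464/151]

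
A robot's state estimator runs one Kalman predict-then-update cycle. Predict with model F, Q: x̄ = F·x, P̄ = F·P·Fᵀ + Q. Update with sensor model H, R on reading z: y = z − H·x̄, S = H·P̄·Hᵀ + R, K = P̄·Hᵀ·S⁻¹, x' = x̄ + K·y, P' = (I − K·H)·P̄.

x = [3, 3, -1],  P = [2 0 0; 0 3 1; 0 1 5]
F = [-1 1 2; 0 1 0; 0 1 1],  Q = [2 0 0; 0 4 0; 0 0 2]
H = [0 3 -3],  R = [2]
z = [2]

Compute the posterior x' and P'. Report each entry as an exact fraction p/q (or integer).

x̄ = F·x = [-2, 3, 2]
P̄ = F·P·Fᵀ + Q = [31 5 16; 5 7 4; 16 4 12]
y = z − H·x̄ = [-1]
S = H·P̄·Hᵀ + R = [101]
K = P̄·Hᵀ·S⁻¹ = [-33/101; 9/101; -24/101]
x' = x̄ + K·y = [-169/101, 294/101, 226/101]
P' = (I − K·H)·P̄ = [2042/101 802/101 824/101; 802/101 626/101 620/101; 824/101 620/101 636/101]

x' = [-169/101, 294/101, 226/101]
P' = [2042/101 802/101 824/101; 802/101 626/101 620/101; 824/101 620/101 636/101]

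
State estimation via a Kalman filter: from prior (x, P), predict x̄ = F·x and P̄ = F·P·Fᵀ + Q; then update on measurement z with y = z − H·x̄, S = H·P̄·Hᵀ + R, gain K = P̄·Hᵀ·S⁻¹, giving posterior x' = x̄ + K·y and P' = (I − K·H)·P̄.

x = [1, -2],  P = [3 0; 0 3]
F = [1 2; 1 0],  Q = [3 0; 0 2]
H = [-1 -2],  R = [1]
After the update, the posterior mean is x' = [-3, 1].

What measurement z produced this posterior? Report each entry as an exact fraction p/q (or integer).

z = [1]

x̄ = F·x = [-3, 1]
P̄ = F·P·Fᵀ + Q = [18 3; 3 5]
S = H·P̄·Hᵀ + R = [51]
K = P̄·Hᵀ·S⁻¹ = [-8/17; -13/51]
x' − x̄ = [0, 0] = K·y
y = (KᵀK)⁻¹·Kᵀ·(x' − x̄) = [0]
z = y + H·x̄ = [0] + [1] = [1]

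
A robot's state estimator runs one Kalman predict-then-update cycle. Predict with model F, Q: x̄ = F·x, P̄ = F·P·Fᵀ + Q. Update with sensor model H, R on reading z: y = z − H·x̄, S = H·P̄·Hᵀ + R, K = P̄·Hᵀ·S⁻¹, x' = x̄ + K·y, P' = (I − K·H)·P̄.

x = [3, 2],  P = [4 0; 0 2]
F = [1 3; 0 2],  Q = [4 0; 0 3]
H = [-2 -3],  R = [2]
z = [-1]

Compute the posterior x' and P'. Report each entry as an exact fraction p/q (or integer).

x̄ = F·x = [9, 4]
P̄ = F·P·Fᵀ + Q = [26 12; 12 11]
y = z − H·x̄ = [29]
S = H·P̄·Hᵀ + R = [349]
K = P̄·Hᵀ·S⁻¹ = [-88/349; -57/349]
x' = x̄ + K·y = [589/349, -257/349]
P' = (I − K·H)·P̄ = [1330/349 -828/349; -828/349 590/349]

x' = [589/349, -257/349]
P' = [1330/349 -828/349; -828/349 590/349]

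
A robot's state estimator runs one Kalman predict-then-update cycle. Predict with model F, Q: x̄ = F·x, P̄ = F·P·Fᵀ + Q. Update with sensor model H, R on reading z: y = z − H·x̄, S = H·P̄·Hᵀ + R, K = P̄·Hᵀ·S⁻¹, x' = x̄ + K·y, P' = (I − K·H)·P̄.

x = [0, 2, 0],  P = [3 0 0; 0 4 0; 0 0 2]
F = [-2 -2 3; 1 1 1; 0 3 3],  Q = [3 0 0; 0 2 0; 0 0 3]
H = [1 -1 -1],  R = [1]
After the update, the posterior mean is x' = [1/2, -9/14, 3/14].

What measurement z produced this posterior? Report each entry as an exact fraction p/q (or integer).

x̄ = F·x = [-4, 2, 6]
P̄ = F·P·Fᵀ + Q = [49 -8 -6; -8 11 18; -6 18 57]
S = H·P̄·Hᵀ + R = [182]
K = P̄·Hᵀ·S⁻¹ = [9/26; -37/182; -81/182]
x' − x̄ = [9/2, -37/14, -81/14] = K·y
y = (KᵀK)⁻¹·Kᵀ·(x' − x̄) = [13]
z = y + H·x̄ = [13] + [-12] = [1]

z = [1]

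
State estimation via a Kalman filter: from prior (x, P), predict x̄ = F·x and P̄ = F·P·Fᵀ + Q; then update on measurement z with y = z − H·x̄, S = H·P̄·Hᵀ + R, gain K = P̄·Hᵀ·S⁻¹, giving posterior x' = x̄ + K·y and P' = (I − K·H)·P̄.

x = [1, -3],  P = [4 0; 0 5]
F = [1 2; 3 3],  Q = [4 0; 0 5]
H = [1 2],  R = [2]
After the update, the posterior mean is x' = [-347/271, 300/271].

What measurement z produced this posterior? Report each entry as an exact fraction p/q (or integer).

x̄ = F·x = [-5, -6]
P̄ = F·P·Fᵀ + Q = [28 42; 42 86]
S = H·P̄·Hᵀ + R = [542]
K = P̄·Hᵀ·S⁻¹ = [56/271; 107/271]
x' − x̄ = [1008/271, 1926/271] = K·y
y = (KᵀK)⁻¹·Kᵀ·(x' − x̄) = [18]
z = y + H·x̄ = [18] + [-17] = [1]

z = [1]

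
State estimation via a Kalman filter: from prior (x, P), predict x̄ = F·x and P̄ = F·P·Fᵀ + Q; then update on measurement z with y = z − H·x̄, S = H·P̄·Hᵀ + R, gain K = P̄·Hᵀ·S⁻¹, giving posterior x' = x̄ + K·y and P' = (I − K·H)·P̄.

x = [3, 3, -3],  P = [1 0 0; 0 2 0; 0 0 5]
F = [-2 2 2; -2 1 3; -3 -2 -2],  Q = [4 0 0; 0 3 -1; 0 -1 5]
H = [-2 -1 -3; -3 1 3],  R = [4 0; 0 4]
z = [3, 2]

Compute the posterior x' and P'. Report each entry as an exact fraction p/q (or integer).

x' = [-30215/27097, -403595/54194, 109097/54194]
P' = [8576/27097 8894/27097 -1566/27097; 8894/27097 768443/54194 -253769/54194; -1566/27097 -253769/54194 96195/54194]

x̄ = F·x = [-6, -12, -9]
P̄ = F·P·Fᵀ + Q = [36 38 -22; 38 54 -29; -22 -29 42]
y = z − H·x̄ = [-48, 23]
S = H·P̄·Hᵀ + R = [294 -70; -70 754]
K = P̄·Hᵀ·S⁻¹ = [-5337/27097 -769/3871; -5339/27097 -1651/7742; -3569/27097 1579/7742]
x' = x̄ + K·y = [-30215/27097, -403595/54194, 109097/54194]
P' = (I − K·H)·P̄ = [8576/27097 8894/27097 -1566/27097; 8894/27097 768443/54194 -253769/54194; -1566/27097 -253769/54194 96195/54194]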